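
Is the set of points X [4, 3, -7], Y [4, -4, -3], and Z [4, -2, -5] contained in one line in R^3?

No

XY = (0, -7, 4), XZ = (0, -5, 2).
Comparing components 2 and 3: (-7)(2) − (4)(-5) = 6 ≠ 0, so XY and XZ are not parallel and the points are not collinear.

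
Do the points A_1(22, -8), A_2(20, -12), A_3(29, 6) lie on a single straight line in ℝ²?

Yes

A_1A_2 = (-2, -4), A_1A_3 = (7, 14).
Twice the signed area of △A_1A_2A_3 is (-2)(14) − (-4)(7) = 0.
The triangle is degenerate (zero area), so the points are collinear.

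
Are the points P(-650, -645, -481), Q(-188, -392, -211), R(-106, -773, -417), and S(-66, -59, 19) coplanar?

Yes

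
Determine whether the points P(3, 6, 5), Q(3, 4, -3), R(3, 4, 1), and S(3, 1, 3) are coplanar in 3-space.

The four points are coplanar iff the 3×3 determinant with rows PQ, PR, PS is zero.
Rows: (0, -2, -8), (0, -2, -4), (0, -5, -2).
Expanding along the first row: (0)(-16) − (-2)(0) + (-8)(0) = 0.
Zero determinant ⇒ coplanar.

Yes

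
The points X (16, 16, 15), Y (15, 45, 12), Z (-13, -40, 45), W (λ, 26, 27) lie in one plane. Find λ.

The points are coplanar iff XY · (XZ × XW) = 0.
Expanding, this is linear in λ: (702)λ + (702) = 0.
So λ = -1.

-1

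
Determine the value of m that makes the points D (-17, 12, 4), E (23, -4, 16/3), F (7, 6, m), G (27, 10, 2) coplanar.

Normal to plane DEG: n = (104/3, 416/3, 624); plane equation n·P = 10712/3.
Requiring n·F = 10712/3: (624)m + (3224/3) = 10712/3.
So m = 4.

4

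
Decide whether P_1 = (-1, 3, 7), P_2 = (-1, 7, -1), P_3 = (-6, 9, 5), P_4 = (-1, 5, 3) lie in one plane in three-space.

Yes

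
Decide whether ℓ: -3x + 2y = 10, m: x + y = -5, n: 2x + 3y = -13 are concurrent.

No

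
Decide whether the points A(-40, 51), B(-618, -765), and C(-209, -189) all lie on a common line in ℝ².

AB = (-578, -816), AC = (-169, -240).
If collinear, AC would be a scalar multiple of AB. But (-578)·(-240) ≠ (-816)·(-169) (difference 816), so they are not parallel; the points are not collinear.

No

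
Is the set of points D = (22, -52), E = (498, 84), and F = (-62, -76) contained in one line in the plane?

DE = (476, 136), DF = (-84, -24).
det[DE; DF] = (476)(-24) − (136)(-84) = 0.
The determinant is zero, so the points are collinear.

Yes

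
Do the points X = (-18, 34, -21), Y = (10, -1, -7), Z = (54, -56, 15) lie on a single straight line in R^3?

Yes

XY = (28, -35, 14), XZ = (72, -90, 36).
XY × XZ = (0, 0, 0).
The cross product vanishes, so the three points are collinear.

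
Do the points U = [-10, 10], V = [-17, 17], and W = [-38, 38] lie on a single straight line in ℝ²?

UV = (-7, 7), UW = (-28, 28).
det[UV; UW] = (-7)(28) − (7)(-28) = 0.
The determinant is zero, so the points are collinear.

Yes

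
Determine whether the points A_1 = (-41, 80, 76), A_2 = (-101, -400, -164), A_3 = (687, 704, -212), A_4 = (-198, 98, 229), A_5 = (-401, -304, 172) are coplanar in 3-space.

No

The plane through A_1, A_2, A_3 has normal n = A_1A_2 × A_1A_3 = (288000, -192000, 312000) and equation n·P = -3456000.
Checking the remaining points: n·A_4 = -4392000, n·A_5 = -3456000.
Since n·A_4 = -4392000 ≠ -3456000, A_4 is off the plane and the points are not all coplanar.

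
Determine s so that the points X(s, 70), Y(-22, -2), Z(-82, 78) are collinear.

-76

The three points are collinear iff det[XY; XZ] = 0.
This determinant is linear in s: (-80)s + (-6080) = 0, so s = -76.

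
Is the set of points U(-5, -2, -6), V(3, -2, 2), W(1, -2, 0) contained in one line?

Yes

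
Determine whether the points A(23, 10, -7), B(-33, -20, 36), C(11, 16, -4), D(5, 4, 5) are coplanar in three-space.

A normal to the plane through A, B, C is n = AB × AC = (-348, -348, -696).
The plane has equation n·P = -6612. For D: n·D = -6612.
Equal, so D lies in the plane and all four are coplanar.

Yes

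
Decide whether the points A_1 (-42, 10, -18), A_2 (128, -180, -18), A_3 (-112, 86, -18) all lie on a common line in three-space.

A_1A_2 = (170, -190, 0), A_1A_3 = (-70, 76, 0).
Comparing components 1 and 2: (170)(76) − (-190)(-70) = -380 ≠ 0, so A_1A_2 and A_1A_3 are not parallel and the points are not collinear.

No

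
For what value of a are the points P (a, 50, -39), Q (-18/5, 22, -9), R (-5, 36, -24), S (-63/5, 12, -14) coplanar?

The points are coplanar iff PQ · (PR × PS) = 0.
Expanding, this is linear in a: (220)a + (1408) = 0.
So a = -32/5.

-32/5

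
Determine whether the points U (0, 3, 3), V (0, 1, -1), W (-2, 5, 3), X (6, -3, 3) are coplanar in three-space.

Yes

The four points are coplanar iff the 3×3 determinant with rows UV, UW, UX is zero.
Rows: (0, -2, -4), (-2, 2, 0), (6, -6, 0).
Expanding along the first row: (0)(0) − (-2)(0) + (-4)(0) = 0.
Zero determinant ⇒ coplanar.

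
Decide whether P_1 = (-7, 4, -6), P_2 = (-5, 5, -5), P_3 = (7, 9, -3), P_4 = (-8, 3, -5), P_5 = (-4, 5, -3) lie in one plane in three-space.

No

The plane through P_1, P_2, P_3 has normal n = P_1P_2 × P_1P_3 = (-2, 8, -4) and equation n·P = 70.
Checking the remaining points: n·P_4 = 60, n·P_5 = 60.
Since n·P_4 = 60 ≠ 70, P_4 is off the plane and the points are not all coplanar.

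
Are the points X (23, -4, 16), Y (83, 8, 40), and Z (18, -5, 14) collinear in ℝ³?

XY = (60, 12, 24), XZ = (-5, -1, -2).
XY × XZ = (0, 0, 0).
The cross product vanishes, so the three points are collinear.

Yes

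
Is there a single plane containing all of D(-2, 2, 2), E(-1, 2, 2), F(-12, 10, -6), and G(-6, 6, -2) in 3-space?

Yes

A normal to the plane through D, E, F is n = DE × DF = (0, 8, 8).
The plane has equation n·P = 32. For G: n·G = 32.
Equal, so G lies in the plane and all four are coplanar.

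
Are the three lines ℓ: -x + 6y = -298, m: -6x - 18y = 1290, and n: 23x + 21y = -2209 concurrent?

Yes

Intersecting ℓ and m: solving the 2×2 system gives (x, y) = (-44, -57).
Substitute into n: (23)(-44) + (21)(-57) = -2209.
This equals -2209, so (-44, -57) lies on all three lines and they are concurrent.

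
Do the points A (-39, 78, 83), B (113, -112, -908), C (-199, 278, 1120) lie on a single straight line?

No

AB = (152, -190, -991), AC = (-160, 200, 1037).
Comparing components 2 and 3: (-190)(1037) − (-991)(200) = 1170 ≠ 0, so AB and AC are not parallel and the points are not collinear.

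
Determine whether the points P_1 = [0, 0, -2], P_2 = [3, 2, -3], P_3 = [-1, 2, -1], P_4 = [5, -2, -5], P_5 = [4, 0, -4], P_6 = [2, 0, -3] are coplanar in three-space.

The plane through P_1, P_2, P_3 has normal n = P_1P_2 × P_1P_3 = (4, -2, 8) and equation n·P = -16.
Checking the remaining points: n·P_4 = -16, n·P_5 = -16, n·P_6 = -16.
All equal -16, so all 6 points lie in one plane.

Yes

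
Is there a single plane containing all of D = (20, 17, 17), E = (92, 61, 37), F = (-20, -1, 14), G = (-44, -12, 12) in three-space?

No

The four points are coplanar iff the 3×3 determinant with rows DE, DF, DG is zero.
Rows: (72, 44, 20), (-40, -18, -3), (-64, -29, -5).
Expanding along the first row: (72)(3) − (44)(8) + (20)(8) = 24.
Nonzero ⇒ not coplanar.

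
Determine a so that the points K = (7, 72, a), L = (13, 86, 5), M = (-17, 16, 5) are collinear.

Collinearity requires KL × KM = 0; each component is linear in a.
The x-component gives (-70)a + (350) = 0, so a = 5.
The remaining components then also vanish.

5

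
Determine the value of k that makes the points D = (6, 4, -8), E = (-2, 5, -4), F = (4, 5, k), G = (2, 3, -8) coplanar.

Normal to plane DEG: n = (4, -16, 12); plane equation n·P = -136.
Requiring n·F = -136: (12)k + (-64) = -136.
So k = -6.

-6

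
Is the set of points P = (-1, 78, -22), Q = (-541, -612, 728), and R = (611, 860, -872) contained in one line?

PQ = (-540, -690, 750), PR = (612, 782, -850).
Each component of PR is -17/15 times the corresponding component of PQ, so PR = -17/15·PQ and the points are collinear.

Yes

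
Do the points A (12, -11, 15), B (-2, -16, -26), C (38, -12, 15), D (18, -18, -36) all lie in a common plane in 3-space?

No

With A as base: AB = (-14, -5, -41), AC = (26, -1, 0), AD = (6, -7, -51).
AC × AD = (51, 1326, -176).
AB · (AC × AD) = -128.
Since -128 ≠ 0, the four points are not coplanar.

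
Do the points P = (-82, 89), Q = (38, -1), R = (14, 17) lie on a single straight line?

Yes

PQ = (120, -90), PR = (96, -72).
Checking proportionality: PR = 4/5·PQ, so the vectors are parallel and the points are collinear.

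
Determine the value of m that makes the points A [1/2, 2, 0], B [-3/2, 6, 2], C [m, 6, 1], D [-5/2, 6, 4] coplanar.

Normal to plane ABD: n = (8, 2, 4); plane equation n·P = 8.
Requiring n·C = 8: (8)m + (16) = 8.
So m = -1.

-1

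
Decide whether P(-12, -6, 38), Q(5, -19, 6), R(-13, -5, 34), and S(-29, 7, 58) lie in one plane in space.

No

The four points are coplanar iff the 3×3 determinant with rows PQ, PR, PS is zero.
Rows: (17, -13, -32), (-1, 1, -4), (-17, 13, 20).
Expanding along the first row: (17)(72) − (-13)(-88) + (-32)(4) = -48.
Nonzero ⇒ not coplanar.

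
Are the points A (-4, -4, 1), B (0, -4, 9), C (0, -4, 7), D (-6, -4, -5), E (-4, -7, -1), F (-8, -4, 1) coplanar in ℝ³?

The plane through A, B, C has normal n = AB × AC = (0, 8, 0) and equation n·P = -32.
Checking the remaining points: n·D = -32, n·E = -56, n·F = -32.
Since n·E = -56 ≠ -32, E is off the plane and the points are not all coplanar.

No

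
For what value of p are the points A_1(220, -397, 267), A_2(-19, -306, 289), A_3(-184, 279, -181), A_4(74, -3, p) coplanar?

Normal to plane A_1A_2A_3: n = (-55640, -115960, -124800); plane equation n·P = 473720.
Requiring n·A_4 = 473720: (-124800)p + (-3769480) = 473720.
So p = -34.

-34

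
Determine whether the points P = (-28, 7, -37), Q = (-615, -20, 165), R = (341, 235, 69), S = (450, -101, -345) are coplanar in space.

The four points are coplanar iff the 3×3 determinant with rows PQ, PR, PS is zero.
Rows: (-587, -27, 202), (369, 228, 106), (478, -108, -308).
Expanding along the first row: (-587)(-58776) − (-27)(-164320) + (202)(-148836) = 0.
Zero determinant ⇒ coplanar.

Yes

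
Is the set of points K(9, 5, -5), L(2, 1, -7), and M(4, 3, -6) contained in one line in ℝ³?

No

KL = (-7, -4, -2), KM = (-5, -2, -1).
Comparing components 3 and 1: (-2)(-5) − (-7)(-1) = 3 ≠ 0, so KL and KM are not parallel and the points are not collinear.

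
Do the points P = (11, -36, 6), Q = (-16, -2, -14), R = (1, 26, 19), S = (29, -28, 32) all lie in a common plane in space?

With P as base: PQ = (-27, 34, -20), PR = (-10, 62, 13), PS = (18, 8, 26).
PR × PS = (1508, 494, -1196).
PQ · (PR × PS) = 0.
The scalar triple product vanishes, so the four points are coplanar.

Yes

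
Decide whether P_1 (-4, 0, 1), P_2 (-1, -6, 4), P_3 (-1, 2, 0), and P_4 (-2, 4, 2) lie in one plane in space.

With P_1 as base: P_1P_2 = (3, -6, 3), P_1P_3 = (3, 2, -1), P_1P_4 = (2, 4, 1).
P_1P_3 × P_1P_4 = (6, -5, 8).
P_1P_2 · (P_1P_3 × P_1P_4) = 72.
Since 72 ≠ 0, the four points are not coplanar.

No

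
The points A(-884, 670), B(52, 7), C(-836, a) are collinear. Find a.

Collinearity: (C − A) must be parallel to (B − A) = (936, -663).
Cross-multiplying the components: (a − 670)·(936) = (48)·(-663).
Solving gives a = 636.

636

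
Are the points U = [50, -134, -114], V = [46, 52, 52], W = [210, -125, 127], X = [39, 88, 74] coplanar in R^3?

No

The four points are coplanar iff the 3×3 determinant with rows UV, UW, UX is zero.
Rows: (-4, 186, 166), (160, 9, 241), (-11, 222, 188).
Expanding along the first row: (-4)(-51810) − (186)(32731) + (166)(35619) = 32028.
Nonzero ⇒ not coplanar.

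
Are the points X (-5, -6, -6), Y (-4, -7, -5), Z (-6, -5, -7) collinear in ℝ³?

Yes

XY = (1, -1, 1), XZ = (-1, 1, -1).
Each component of XZ is -1 times the corresponding component of XY, so XZ = -1·XY and the points are collinear.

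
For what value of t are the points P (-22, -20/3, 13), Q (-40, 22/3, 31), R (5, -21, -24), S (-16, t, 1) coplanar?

-22/3

The points are coplanar iff PQ · (PR × PS) = 0.
Expanding, this is linear in t: (-180)t + (-1320) = 0.
So t = -22/3.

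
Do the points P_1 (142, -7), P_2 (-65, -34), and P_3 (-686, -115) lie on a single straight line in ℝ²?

P_1P_2 = (-207, -27), P_1P_3 = (-828, -108).
Twice the signed area of △P_1P_2P_3 is (-207)(-108) − (-27)(-828) = 0.
The triangle is degenerate (zero area), so the points are collinear.

Yes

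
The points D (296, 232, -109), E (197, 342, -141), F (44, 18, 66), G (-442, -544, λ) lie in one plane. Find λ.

Normal to plane DEF: n = (12402, 25389, 48906); plane equation n·P = 4230486.
Requiring n·G = 4230486: (48906)λ + (-19293300) = 4230486.
So λ = 481.

481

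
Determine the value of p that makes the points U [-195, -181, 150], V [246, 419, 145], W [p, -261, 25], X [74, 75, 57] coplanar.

The points are coplanar iff UV · (UW × UX) = 0.
Expanding, this is linear in p: (54520)p + (7741840) = 0.
So p = -142.

-142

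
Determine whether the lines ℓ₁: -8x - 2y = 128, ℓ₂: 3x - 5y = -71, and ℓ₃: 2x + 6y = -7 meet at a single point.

Intersecting ℓ₁ and ℓ₂: solving the 2×2 system gives (x, y) = (-17, 4).
Substitute into ℓ₃: (2)(-17) + (6)(4) = -10.
But ℓ₃ requires -7 ≠ -10, so the three lines have no common point.

No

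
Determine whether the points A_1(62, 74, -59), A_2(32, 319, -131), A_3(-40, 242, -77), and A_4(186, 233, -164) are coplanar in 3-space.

With A_1 as base: A_1A_2 = (-30, 245, -72), A_1A_3 = (-102, 168, -18), A_1A_4 = (124, 159, -105).
A_1A_3 × A_1A_4 = (-14778, -12942, -37050).
A_1A_2 · (A_1A_3 × A_1A_4) = -59850.
Since -59850 ≠ 0, the four points are not coplanar.

No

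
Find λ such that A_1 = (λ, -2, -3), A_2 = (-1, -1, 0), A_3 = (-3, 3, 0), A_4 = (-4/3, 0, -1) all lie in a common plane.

0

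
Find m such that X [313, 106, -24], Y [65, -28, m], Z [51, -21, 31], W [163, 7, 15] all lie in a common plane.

The points are coplanar iff XY · (XZ × XW) = 0.
Expanding, this is linear in m: (6888)m + (-220416) = 0.
So m = 32.

32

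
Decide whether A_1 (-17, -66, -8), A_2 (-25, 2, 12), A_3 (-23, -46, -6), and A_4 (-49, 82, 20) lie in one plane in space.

Yes

The four points are coplanar iff the 3×3 determinant with rows A_1A_2, A_1A_3, A_1A_4 is zero.
Rows: (-8, 68, 20), (-6, 20, 2), (-32, 148, 28).
Expanding along the first row: (-8)(264) − (68)(-104) + (20)(-248) = 0.
Zero determinant ⇒ coplanar.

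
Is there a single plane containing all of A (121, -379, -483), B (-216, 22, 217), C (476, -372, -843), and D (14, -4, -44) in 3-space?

A normal to the plane through A, B, C is n = AB × AC = (-149260, 127180, -144714).
The plane has equation n·P = 3635182. For D: n·D = 3769056.
3769056 ≠ 3635182, so D is off the plane.

No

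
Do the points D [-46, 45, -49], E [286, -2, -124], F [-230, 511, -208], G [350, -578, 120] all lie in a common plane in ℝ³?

With D as base: DE = (332, -47, -75), DF = (-184, 466, -159), DG = (396, -623, 169).
DF × DG = (-20303, -31868, -69904).
DE · (DF × DG) = 0.
The scalar triple product vanishes, so the four points are coplanar.

Yes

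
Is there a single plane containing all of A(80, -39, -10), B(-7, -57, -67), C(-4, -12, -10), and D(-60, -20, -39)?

The four points are coplanar iff the 3×3 determinant with rows AB, AC, AD is zero.
Rows: (-87, -18, -57), (-84, 27, 0), (-140, 19, -29).
Expanding along the first row: (-87)(-783) − (-18)(2436) + (-57)(2184) = -12519.
Nonzero ⇒ not coplanar.

No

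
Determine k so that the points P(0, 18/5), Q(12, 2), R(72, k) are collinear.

Collinearity: (R − P) must be parallel to (Q − P) = (12, -8/5).
Cross-multiplying the components: (k − 18/5)·(12) = (72)·(-8/5).
Solving gives k = -6.

-6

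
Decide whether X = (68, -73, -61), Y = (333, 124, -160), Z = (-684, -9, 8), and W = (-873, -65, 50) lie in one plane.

A normal to the plane through X, Y, Z is n = XY × XZ = (19929, 56163, 165104).
The plane has equation n·P = -12816071. For W: n·W = -12793412.
-12793412 ≠ -12816071, so W is off the plane.

No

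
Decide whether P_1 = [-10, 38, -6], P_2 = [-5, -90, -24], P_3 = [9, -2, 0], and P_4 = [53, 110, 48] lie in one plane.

The four points are coplanar iff the 3×3 determinant with rows P_1P_2, P_1P_3, P_1P_4 is zero.
Rows: (5, -128, -18), (19, -40, 6), (63, 72, 54).
Expanding along the first row: (5)(-2592) − (-128)(648) + (-18)(3888) = 0.
Zero determinant ⇒ coplanar.

Yes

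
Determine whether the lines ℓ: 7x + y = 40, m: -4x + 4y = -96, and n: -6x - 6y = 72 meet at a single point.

No

Lines aᵢx + bᵢy = cᵢ with pairwise distinct directions are concurrent exactly when det[aᵢ bᵢ cᵢ] = 0.
Here the determinant is 768.
Nonzero, so no common point exists.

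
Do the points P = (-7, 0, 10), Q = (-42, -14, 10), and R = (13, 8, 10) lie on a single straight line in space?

Yes

PQ = (-35, -14, 0), PR = (20, 8, 0).
Each component of PR is -4/7 times the corresponding component of PQ, so PR = -4/7·PQ and the points are collinear.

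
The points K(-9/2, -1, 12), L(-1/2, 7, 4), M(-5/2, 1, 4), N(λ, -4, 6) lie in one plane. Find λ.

-9/2

Normal to plane KLM: n = (-48, 16, -8); plane equation n·P = 104.
Requiring n·N = 104: (-48)λ + (-112) = 104.
So λ = -9/2.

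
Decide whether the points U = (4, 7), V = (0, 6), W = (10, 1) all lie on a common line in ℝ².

UV = (-4, -1), UW = (6, -6).
If collinear, UW would be a scalar multiple of UV. But (-4)·(-6) ≠ (-1)·(6) (difference 30), so they are not parallel; the points are not collinear.

No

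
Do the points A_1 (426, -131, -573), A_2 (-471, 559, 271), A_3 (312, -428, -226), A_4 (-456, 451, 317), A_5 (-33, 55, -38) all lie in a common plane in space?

The plane through A_1, A_2, A_3 has normal n = A_1A_2 × A_1A_3 = (490098, 215043, 345069) and equation n·P = -17113422.
Checking the remaining points: n·A_4 = -17113422, n·A_5 = -17458491.
Since n·A_5 = -17458491 ≠ -17113422, A_5 is off the plane and the points are not all coplanar.

No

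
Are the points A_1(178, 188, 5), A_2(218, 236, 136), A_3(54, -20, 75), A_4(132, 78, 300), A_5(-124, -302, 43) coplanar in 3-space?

No

The plane through A_1, A_2, A_3 has normal n = A_1A_2 × A_1A_3 = (30608, -19044, -2368) and equation n·P = 1856112.
Checking the remaining points: n·A_4 = 1844424, n·A_5 = 1854072.
Since n·A_4 = 1844424 ≠ 1856112, A_4 is off the plane and the points are not all coplanar.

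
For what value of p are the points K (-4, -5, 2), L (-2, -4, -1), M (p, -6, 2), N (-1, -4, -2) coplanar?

-3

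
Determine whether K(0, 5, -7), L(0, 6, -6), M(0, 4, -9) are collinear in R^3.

No

KL = (0, 1, 1), KM = (0, -1, -2).
KL × KM = (-1, 0, 0).
The cross product is nonzero, so the points do not lie on one line.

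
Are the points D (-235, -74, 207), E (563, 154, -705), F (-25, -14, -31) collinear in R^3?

No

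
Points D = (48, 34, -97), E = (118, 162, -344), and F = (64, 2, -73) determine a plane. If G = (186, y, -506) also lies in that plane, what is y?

The plane through D, E, F has equation −4832x − 5632y − 4288z = -7488.
Substituting G: (-5632)y + (1270976) = -7488, so y = 227.

227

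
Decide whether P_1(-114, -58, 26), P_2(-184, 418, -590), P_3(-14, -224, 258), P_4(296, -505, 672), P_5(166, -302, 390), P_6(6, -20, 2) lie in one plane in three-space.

The plane through P_1, P_2, P_3 has normal n = P_1P_2 × P_1P_3 = (8176, -45360, -35980) and equation n·P = 763336.
Checking the remaining points: n·P_4 = 1148336, n·P_5 = 1023736, n·P_6 = 884296.
Since n·P_4 = 1148336 ≠ 763336, P_4 is off the plane and the points are not all coplanar.

No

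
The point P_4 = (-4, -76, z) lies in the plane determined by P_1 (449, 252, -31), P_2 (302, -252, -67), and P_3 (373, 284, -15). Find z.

3

Coplanarity requires P_1P_2 · (P_1P_3 × P_1P_4) = 0.
P_1P_2 = (-147, -504, -36), P_1P_3 = (-76, 32, 16); the triple product is linear in z with coefficient -43008 and constant term 129024.
Setting it to zero: z = 3.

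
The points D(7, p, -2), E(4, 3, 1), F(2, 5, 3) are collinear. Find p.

0

Collinearity requires DE × DF = 0; each component is linear in p.
The x-component gives (-2)p + (0) = 0, so p = 0.
The remaining components then also vanish.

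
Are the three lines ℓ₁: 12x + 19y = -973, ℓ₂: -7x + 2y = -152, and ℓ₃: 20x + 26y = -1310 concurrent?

Yes

The three lines meet at one point iff the augmented coefficient matrix [aᵢ bᵢ cᵢ] has rank < 3, i.e. its determinant vanishes.
Here the determinant is 0.
It vanishes, so the lines are concurrent at (6, -55).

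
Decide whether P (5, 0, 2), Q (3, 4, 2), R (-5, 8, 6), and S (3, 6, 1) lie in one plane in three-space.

A normal to the plane through P, Q, R is n = PQ × PR = (16, 8, 24).
The plane has equation n·X = 128. For S: n·S = 120.
120 ≠ 128, so S is off the plane.

No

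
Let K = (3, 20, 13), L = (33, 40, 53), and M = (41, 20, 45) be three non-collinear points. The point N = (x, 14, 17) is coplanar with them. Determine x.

Coplanarity requires KL · (KM × KN) = 0.
KL = (30, 20, 40), KM = (38, 0, 32); the triple product is linear in x with coefficient 640 and constant term -8320.
Setting it to zero: x = 13.

13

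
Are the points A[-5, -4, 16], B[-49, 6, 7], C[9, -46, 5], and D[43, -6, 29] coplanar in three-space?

Yes

A normal to the plane through A, B, C is n = AB × AC = (-488, -610, 1708).
The plane has equation n·P = 32208. For D: n·D = 32208.
Equal, so D lies in the plane and all four are coplanar.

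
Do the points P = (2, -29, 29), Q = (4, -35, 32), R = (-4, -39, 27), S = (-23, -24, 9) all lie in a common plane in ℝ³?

Yes

The four points are coplanar iff the 3×3 determinant with rows PQ, PR, PS is zero.
Rows: (2, -6, 3), (-6, -10, -2), (-25, 5, -20).
Expanding along the first row: (2)(210) − (-6)(70) + (3)(-280) = 0.
Zero determinant ⇒ coplanar.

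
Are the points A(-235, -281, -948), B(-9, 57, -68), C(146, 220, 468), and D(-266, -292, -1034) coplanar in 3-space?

Yes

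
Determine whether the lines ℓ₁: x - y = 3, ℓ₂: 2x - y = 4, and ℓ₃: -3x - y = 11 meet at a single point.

No

Intersecting ℓ₁ and ℓ₂: solving the 2×2 system gives (x, y) = (1, -2).
Substitute into ℓ₃: (-3)(1) + (-1)(-2) = -1.
But ℓ₃ requires 11 ≠ -1, so the three lines have no common point.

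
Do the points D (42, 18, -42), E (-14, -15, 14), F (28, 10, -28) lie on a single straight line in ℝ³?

No

DE = (-56, -33, 56), DF = (-14, -8, 14).
Comparing components 2 and 3: (-33)(14) − (56)(-8) = -14 ≠ 0, so DE and DF are not parallel and the points are not collinear.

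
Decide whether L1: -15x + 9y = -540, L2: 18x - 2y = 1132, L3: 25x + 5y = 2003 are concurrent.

Intersecting L1 and L2: solving the 2×2 system gives (x, y) = (69, 55).
Substitute into L3: (25)(69) + (5)(55) = 2000.
But L3 requires 2003 ≠ 2000, so the three lines have no common point.

No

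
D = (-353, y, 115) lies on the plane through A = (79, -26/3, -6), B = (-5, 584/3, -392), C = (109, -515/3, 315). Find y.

The plane through A, B, C has equation 2352x + 15384y + 7592z = 6928.
Substituting D: (15384)y + (42824) = 6928, so y = -7/3.

-7/3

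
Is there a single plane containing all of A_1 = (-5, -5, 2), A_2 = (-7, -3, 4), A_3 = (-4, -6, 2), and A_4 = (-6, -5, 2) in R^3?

No

A normal to the plane through A_1, A_2, A_3 is n = A_1A_2 × A_1A_3 = (2, 2, 0).
The plane has equation n·P = -20. For A_4: n·A_4 = -22.
-22 ≠ -20, so A_4 is off the plane.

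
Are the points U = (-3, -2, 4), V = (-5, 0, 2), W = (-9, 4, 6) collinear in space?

UV = (-2, 2, -2), UW = (-6, 6, 2).
Comparing components 2 and 3: (2)(2) − (-2)(6) = 16 ≠ 0, so UV and UW are not parallel and the points are not collinear.

No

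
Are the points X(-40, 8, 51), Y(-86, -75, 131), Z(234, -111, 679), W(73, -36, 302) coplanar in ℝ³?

With X as base: XY = (-46, -83, 80), XZ = (274, -119, 628), XW = (113, -44, 251).
XZ × XW = (-2237, 2190, 1391).
XY · (XZ × XW) = 32412.
Since 32412 ≠ 0, the four points are not coplanar.

No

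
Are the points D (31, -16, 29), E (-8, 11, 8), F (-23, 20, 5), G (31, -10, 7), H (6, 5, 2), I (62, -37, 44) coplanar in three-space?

The plane through D, E, F has normal n = DE × DF = (108, 198, 54) and equation n·P = 1746.
Checking the remaining points: n·G = 1746, n·H = 1746, n·I = 1746.
All equal 1746, so all 6 points lie in one plane.

Yes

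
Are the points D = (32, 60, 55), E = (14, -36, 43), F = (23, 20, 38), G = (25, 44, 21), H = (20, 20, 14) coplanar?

The plane through D, E, F has normal n = DE × DF = (1152, -198, -144) and equation n·P = 17064.
Checking the remaining points: n·G = 17064, n·H = 17064.
All equal 17064, so all 5 points lie in one plane.

Yes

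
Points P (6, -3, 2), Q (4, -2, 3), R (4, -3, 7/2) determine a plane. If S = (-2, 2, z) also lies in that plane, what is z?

A normal to the plane is n = PQ × PR = (3/2, 1, 2).
S lies in the plane iff n · PS = 0.
This gives (2)z + (-11) = 0, so z = 11/2.

11/2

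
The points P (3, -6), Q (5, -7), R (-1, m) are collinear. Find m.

-4

Collinearity: (R − P) must be parallel to (Q − P) = (2, -1).
Cross-multiplying the components: (m − (-6))·(2) = (-4)·(-1).
Solving gives m = -4.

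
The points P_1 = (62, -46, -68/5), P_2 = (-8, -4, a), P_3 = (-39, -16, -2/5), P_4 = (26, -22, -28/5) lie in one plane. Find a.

4/5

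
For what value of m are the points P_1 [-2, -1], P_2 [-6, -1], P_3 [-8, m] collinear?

-1

Collinearity: (P_3 − P_1) must be parallel to (P_2 − P_1) = (-4, 0).
Cross-multiplying the components: (m − (-1))·(-4) = (-6)·(0).
Solving gives m = -1.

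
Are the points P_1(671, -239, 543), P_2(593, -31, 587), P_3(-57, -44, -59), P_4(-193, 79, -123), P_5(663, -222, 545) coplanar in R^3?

The plane through P_1, P_2, P_3 has normal n = P_1P_2 × P_1P_3 = (-133796, -78988, 136214) and equation n·P = 3065218.
Checking the remaining points: n·P_4 = 2828254, n·P_5 = 3065218.
Since n·P_4 = 2828254 ≠ 3065218, P_4 is off the plane and the points are not all coplanar.

No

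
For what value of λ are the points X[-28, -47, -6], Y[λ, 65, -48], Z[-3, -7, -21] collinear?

Direction XZ = (25, 40, -15). From the y-coordinate of Y, the parameter along the line is τ = (65 − (-47))/40 = 14/5.
Then λ = (-28) + 14/5·(25) = 42.

42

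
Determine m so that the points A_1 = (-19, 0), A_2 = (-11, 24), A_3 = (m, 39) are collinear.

Collinearity: (A_3 − A_1) must be parallel to (A_2 − A_1) = (8, 24).
Cross-multiplying the components: (m − (-19))·(24) = (39)·(8).
Solving gives m = -6.

-6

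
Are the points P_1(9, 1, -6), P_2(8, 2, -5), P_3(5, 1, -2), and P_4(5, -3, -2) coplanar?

The four points are coplanar iff the 3×3 determinant with rows P_1P_2, P_1P_3, P_1P_4 is zero.
Rows: (-1, 1, 1), (-4, 0, 4), (-4, -4, 4).
Expanding along the first row: (-1)(16) − (1)(0) + (1)(16) = 0.
Zero determinant ⇒ coplanar.

Yes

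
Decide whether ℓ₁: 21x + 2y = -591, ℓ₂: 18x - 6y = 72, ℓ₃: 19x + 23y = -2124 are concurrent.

Yes

Intersecting ℓ₁ and ℓ₂: solving the 2×2 system gives (x, y) = (-21, -75).
Substitute into ℓ₃: (19)(-21) + (23)(-75) = -2124.
This equals -2124, so (-21, -75) lies on all three lines and they are concurrent.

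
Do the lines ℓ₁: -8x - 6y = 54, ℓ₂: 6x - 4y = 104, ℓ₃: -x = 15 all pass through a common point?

No

Lines aᵢx + bᵢy = cᵢ with pairwise distinct directions are concurrent exactly when det[aᵢ bᵢ cᵢ] = 0.
Here the determinant is 1428.
Nonzero, so no common point exists.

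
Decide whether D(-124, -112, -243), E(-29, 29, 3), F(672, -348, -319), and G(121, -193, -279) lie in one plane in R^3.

With D as base: DE = (95, 141, 246), DF = (796, -236, -76), DG = (245, -81, -36).
DF × DG = (2340, 10036, -6656).
DE · (DF × DG) = 0.
The scalar triple product vanishes, so the four points are coplanar.

Yes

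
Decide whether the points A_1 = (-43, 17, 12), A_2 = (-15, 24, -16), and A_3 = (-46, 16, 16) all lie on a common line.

No

A_1A_2 = (28, 7, -28), A_1A_3 = (-3, -1, 4).
Comparing components 3 and 1: (-28)(-3) − (28)(4) = -28 ≠ 0, so A_1A_2 and A_1A_3 are not parallel and the points are not collinear.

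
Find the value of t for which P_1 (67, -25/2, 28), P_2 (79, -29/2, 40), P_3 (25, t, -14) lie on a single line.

Direction P_1P_2 = (12, -2, 12). From the x-coordinate of P_3, the parameter along the line is τ = (25 − 67)/12 = -7/2.
Then t = (-25/2) + (-7/2)·(-2) = -11/2.

-11/2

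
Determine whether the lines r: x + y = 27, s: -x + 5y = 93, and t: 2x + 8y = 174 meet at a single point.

Lines aᵢx + bᵢy = cᵢ with pairwise distinct directions are concurrent exactly when det[aᵢ bᵢ cᵢ] = 0.
Here the determinant is 0.
It vanishes, so the lines are concurrent at (7, 20).

Yes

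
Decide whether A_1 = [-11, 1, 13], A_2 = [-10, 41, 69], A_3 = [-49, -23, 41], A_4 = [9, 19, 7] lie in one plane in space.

No

The four points are coplanar iff the 3×3 determinant with rows A_1A_2, A_1A_3, A_1A_4 is zero.
Rows: (1, 40, 56), (-38, -24, 28), (20, 18, -6).
Expanding along the first row: (1)(-360) − (40)(-332) + (56)(-204) = 1496.
Nonzero ⇒ not coplanar.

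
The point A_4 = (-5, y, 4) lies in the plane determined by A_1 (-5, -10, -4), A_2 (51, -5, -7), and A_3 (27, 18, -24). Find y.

Coplanarity requires A_1A_2 · (A_1A_3 × A_1A_4) = 0.
A_1A_2 = (56, 5, -3), A_1A_3 = (32, 28, -20); the triple product is linear in y with coefficient 1024 and constant term 21504.
Setting it to zero: y = -21.

-21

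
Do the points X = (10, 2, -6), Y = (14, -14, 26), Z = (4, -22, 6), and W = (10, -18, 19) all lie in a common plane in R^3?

Yes

The four points are coplanar iff the 3×3 determinant with rows XY, XZ, XW is zero.
Rows: (4, -16, 32), (-6, -24, 12), (0, -20, 25).
Expanding along the first row: (4)(-360) − (-16)(-150) + (32)(120) = 0.
Zero determinant ⇒ coplanar.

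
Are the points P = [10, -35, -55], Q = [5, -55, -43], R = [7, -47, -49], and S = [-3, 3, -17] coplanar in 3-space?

The four points are coplanar iff the 3×3 determinant with rows PQ, PR, PS is zero.
Rows: (-5, -20, 12), (-3, -12, 6), (-13, 38, 38).
Expanding along the first row: (-5)(-684) − (-20)(-36) + (12)(-270) = -540.
Nonzero ⇒ not coplanar.

No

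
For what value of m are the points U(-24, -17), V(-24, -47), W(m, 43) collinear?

-24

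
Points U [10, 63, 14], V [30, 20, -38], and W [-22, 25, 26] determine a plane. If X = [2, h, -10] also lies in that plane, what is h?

A normal to the plane is n = UV × UW = (-2492, 1424, -2136).
X lies in the plane iff n · UX = 0.
This gives (1424)h + (-18512) = 0, so h = 13.

13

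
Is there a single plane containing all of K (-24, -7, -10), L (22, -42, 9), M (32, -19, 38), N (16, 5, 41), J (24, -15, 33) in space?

Yes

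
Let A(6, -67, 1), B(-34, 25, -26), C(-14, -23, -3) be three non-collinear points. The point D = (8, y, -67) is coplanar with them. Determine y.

The plane through A, B, C has equation 820x + 380y + 80z = -20460.
Substituting D: (380)y + (1200) = -20460, so y = -57.

-57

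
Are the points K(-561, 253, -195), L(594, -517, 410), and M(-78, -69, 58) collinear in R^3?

KL = (1155, -770, 605), KM = (483, -322, 253).
Each component of KM is 23/55 times the corresponding component of KL, so KM = 23/55·KL and the points are collinear.

Yes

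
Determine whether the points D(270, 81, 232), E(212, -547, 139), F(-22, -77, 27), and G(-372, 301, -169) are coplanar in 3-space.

A normal to the plane through D, E, F is n = DE × DF = (114046, 15266, -174212).
The plane has equation n·P = -8388218. For G: n·G = -8388218.
Equal, so G lies in the plane and all four are coplanar.

Yes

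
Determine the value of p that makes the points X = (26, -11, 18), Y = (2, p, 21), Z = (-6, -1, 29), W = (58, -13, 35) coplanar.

Normal to plane XZW: n = (192, 896, -256); plane equation n·P = -9472.
Requiring n·Y = -9472: (896)p + (-4992) = -9472.
So p = -5.

-5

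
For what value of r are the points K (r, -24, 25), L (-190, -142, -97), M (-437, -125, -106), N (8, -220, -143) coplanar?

The points are coplanar iff KL · (KM × KN) = 0.
Expanding, this is linear in r: (1484)r + (-106848) = 0.
So r = 72.

72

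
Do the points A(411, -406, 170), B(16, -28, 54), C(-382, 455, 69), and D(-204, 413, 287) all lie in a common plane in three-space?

Yes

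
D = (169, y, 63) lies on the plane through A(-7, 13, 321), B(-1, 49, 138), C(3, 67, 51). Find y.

A normal to the plane is n = AB × AC = (162, -210, -36).
D lies in the plane iff n · AD = 0.
This gives (-210)y + (40530) = 0, so y = 193.

193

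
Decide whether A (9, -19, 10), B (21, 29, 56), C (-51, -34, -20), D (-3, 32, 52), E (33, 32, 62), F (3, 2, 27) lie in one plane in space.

Yes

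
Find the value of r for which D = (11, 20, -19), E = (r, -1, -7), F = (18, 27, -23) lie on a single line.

-10

Collinearity requires DE × DF = 0; each component is linear in r.
The y-component gives (4)r + (40) = 0, so r = -10.
The remaining components then also vanish.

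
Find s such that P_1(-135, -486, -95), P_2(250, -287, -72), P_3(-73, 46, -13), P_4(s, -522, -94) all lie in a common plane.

The points are coplanar iff P_1P_2 · (P_1P_3 × P_1P_4) = 0.
Expanding, this is linear in s: (4082)s + (1828736) = 0.
So s = -448.

-448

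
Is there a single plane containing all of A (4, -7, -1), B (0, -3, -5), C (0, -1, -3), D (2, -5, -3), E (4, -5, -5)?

The plane through A, B, C has normal n = AB × AC = (16, 8, -8) and equation n·P = 16.
Checking the remaining points: n·D = 16, n·E = 64.
Since n·E = 64 ≠ 16, E is off the plane and the points are not all coplanar.

No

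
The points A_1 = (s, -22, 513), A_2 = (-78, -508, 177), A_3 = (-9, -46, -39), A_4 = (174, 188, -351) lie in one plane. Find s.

-417

The points are coplanar iff A_1A_2 · (A_1A_3 × A_1A_4) = 0.
Expanding, this is linear in s: (93600)s + (39031200) = 0.
So s = -417.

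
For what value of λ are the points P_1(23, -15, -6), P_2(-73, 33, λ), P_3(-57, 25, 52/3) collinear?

22

Collinearity requires P_1P_2 × P_1P_3 = 0; each component is linear in λ.
The x-component gives (-40)λ + (880) = 0, so λ = 22.
The remaining components then also vanish.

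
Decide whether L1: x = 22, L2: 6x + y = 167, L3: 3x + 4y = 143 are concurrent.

Lines aᵢx + bᵢy = cᵢ with pairwise distinct directions are concurrent exactly when det[aᵢ bᵢ cᵢ] = 0.
Here the determinant is -63.
Nonzero, so no common point exists.

No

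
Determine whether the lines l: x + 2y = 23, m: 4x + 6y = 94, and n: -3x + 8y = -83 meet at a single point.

Intersecting l and m: solving the 2×2 system gives (x, y) = (25, -1).
Substitute into n: (-3)(25) + (8)(-1) = -83.
This equals -83, so (25, -1) lies on all three lines and they are concurrent.

Yes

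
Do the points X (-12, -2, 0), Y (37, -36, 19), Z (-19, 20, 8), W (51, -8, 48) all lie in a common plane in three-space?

Yes

With X as base: XY = (49, -34, 19), XZ = (-7, 22, 8), XW = (63, -6, 48).
XZ × XW = (1104, 840, -1344).
XY · (XZ × XW) = 0.
The scalar triple product vanishes, so the four points are coplanar.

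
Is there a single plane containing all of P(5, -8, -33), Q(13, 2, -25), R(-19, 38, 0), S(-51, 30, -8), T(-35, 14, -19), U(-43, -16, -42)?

Yes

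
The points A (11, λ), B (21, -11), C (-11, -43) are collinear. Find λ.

-21

Collinearity: (A − B) must be parallel to (C − B) = (-32, -32).
Cross-multiplying the components: (λ − (-11))·(-32) = (-10)·(-32).
Solving gives λ = -21.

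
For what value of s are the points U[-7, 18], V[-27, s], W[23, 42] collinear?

The three points are collinear iff det[UV; UW] = 0.
This determinant is linear in s: (-30)s + (60) = 0, so s = 2.

2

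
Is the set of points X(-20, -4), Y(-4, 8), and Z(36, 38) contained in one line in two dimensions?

Yes

XY = (16, 12), XZ = (56, 42).
det[XY; XZ] = (16)(42) − (12)(56) = 0.
The determinant is zero, so the points are collinear.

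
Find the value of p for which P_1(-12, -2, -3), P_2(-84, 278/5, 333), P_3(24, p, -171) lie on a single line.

-154/5

Direction P_1P_2 = (-72, 288/5, 336). From the x-coordinate of P_3, the parameter along the line is τ = (24 − (-12))/(-72) = -1/2.
Then p = (-2) + (-1/2)·(288/5) = -154/5.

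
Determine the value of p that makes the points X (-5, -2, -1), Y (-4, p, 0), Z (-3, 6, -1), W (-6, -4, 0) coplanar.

Normal to plane XZW: n = (8, -2, 4); plane equation n·P = -40.
Requiring n·Y = -40: (-2)p + (-32) = -40.
So p = 4.

4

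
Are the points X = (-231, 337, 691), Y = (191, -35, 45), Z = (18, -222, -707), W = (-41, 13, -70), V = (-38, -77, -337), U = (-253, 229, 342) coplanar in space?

The plane through X, Y, Z has normal n = XY × XZ = (158942, 429102, -143270) and equation n·P = 8892202.
Checking the remaining points: n·W = 9090604, n·V = 9201340, n·U = 9053692.
Since n·W = 9090604 ≠ 8892202, W is off the plane and the points are not all coplanar.

No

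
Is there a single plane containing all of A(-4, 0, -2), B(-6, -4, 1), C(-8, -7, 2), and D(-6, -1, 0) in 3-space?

No

A normal to the plane through A, B, C is n = AB × AC = (5, -4, -2).
The plane has equation n·P = -16. For D: n·D = -26.
-26 ≠ -16, so D is off the plane.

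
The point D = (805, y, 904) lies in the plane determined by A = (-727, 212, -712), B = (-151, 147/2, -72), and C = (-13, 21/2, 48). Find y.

-467/2

A normal to the plane is n = AB × AC = (23700, 19200, -17175).
D lies in the plane iff n · AD = 0.
This gives (19200)y + (4483200) = 0, so y = -467/2.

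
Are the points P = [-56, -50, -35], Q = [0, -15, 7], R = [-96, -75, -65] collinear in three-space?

Yes

PQ = (56, 35, 42), PR = (-40, -25, -30).
PQ × PR = (0, 0, 0).
The cross product vanishes, so the three points are collinear.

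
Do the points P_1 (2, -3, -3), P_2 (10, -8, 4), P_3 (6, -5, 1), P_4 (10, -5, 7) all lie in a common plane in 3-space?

Yes

A normal to the plane through P_1, P_2, P_3 is n = P_1P_2 × P_1P_3 = (-6, -4, 4).
The plane has equation n·P = -12. For P_4: n·P_4 = -12.
Equal, so P_4 lies in the plane and all four are coplanar.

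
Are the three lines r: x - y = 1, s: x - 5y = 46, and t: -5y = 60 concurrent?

No

Lines aᵢx + bᵢy = cᵢ with pairwise distinct directions are concurrent exactly when det[aᵢ bᵢ cᵢ] = 0.
Here the determinant is -15.
Nonzero, so no common point exists.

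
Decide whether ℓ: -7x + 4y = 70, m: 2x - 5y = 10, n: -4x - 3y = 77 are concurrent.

Intersecting ℓ and m: solving the 2×2 system gives (x, y) = (-130/9, -70/9).
Substitute into n: (-4)(-130/9) + (-3)(-70/9) = 730/9.
But n requires 77 ≠ 730/9, so the three lines have no common point.

No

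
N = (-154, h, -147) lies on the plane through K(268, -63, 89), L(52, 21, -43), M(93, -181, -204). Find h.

123

A normal to the plane is n = KL × KM = (-40188, -40188, 40188).
N lies in the plane iff n · KN = 0.
This gives (-40188)h + (4943124) = 0, so h = 123.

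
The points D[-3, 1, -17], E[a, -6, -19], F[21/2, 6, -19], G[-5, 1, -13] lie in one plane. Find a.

-39/2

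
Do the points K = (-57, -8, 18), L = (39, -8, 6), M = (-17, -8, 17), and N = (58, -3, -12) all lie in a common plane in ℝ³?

No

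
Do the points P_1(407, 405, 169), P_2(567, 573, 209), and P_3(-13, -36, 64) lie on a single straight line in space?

Yes

P_1P_2 = (160, 168, 40), P_1P_3 = (-420, -441, -105).
Each component of P_1P_3 is -21/8 times the corresponding component of P_1P_2, so P_1P_3 = -21/8·P_1P_2 and the points are collinear.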